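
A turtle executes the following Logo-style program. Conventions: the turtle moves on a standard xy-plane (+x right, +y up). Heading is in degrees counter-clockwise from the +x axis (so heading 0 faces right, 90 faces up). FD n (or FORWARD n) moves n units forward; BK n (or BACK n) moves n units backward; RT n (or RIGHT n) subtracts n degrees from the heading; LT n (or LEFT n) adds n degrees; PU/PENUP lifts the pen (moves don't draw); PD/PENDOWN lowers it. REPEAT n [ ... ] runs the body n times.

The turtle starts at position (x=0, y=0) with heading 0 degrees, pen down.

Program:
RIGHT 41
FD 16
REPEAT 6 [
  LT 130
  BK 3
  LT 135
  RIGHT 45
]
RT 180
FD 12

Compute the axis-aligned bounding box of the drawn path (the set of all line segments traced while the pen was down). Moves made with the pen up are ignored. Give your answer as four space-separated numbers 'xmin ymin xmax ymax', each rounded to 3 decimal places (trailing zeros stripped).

Answer: 0 -13.496 23.854 0

Derivation:
Executing turtle program step by step:
Start: pos=(0,0), heading=0, pen down
RT 41: heading 0 -> 319
FD 16: (0,0) -> (12.075,-10.497) [heading=319, draw]
REPEAT 6 [
  -- iteration 1/6 --
  LT 130: heading 319 -> 89
  BK 3: (12.075,-10.497) -> (12.023,-13.496) [heading=89, draw]
  LT 135: heading 89 -> 224
  RT 45: heading 224 -> 179
  -- iteration 2/6 --
  LT 130: heading 179 -> 309
  BK 3: (12.023,-13.496) -> (10.135,-11.165) [heading=309, draw]
  LT 135: heading 309 -> 84
  RT 45: heading 84 -> 39
  -- iteration 3/6 --
  LT 130: heading 39 -> 169
  BK 3: (10.135,-11.165) -> (13.08,-11.737) [heading=169, draw]
  LT 135: heading 169 -> 304
  RT 45: heading 304 -> 259
  -- iteration 4/6 --
  LT 130: heading 259 -> 29
  BK 3: (13.08,-11.737) -> (10.456,-13.192) [heading=29, draw]
  LT 135: heading 29 -> 164
  RT 45: heading 164 -> 119
  -- iteration 5/6 --
  LT 130: heading 119 -> 249
  BK 3: (10.456,-13.192) -> (11.531,-10.391) [heading=249, draw]
  LT 135: heading 249 -> 24
  RT 45: heading 24 -> 339
  -- iteration 6/6 --
  LT 130: heading 339 -> 109
  BK 3: (11.531,-10.391) -> (12.508,-13.228) [heading=109, draw]
  LT 135: heading 109 -> 244
  RT 45: heading 244 -> 199
]
RT 180: heading 199 -> 19
FD 12: (12.508,-13.228) -> (23.854,-9.321) [heading=19, draw]
Final: pos=(23.854,-9.321), heading=19, 8 segment(s) drawn

Segment endpoints: x in {0, 10.135, 10.456, 11.531, 12.023, 12.075, 12.508, 13.08, 23.854}, y in {-13.496, -13.228, -13.192, -11.737, -11.165, -10.497, -10.391, -9.321, 0}
xmin=0, ymin=-13.496, xmax=23.854, ymax=0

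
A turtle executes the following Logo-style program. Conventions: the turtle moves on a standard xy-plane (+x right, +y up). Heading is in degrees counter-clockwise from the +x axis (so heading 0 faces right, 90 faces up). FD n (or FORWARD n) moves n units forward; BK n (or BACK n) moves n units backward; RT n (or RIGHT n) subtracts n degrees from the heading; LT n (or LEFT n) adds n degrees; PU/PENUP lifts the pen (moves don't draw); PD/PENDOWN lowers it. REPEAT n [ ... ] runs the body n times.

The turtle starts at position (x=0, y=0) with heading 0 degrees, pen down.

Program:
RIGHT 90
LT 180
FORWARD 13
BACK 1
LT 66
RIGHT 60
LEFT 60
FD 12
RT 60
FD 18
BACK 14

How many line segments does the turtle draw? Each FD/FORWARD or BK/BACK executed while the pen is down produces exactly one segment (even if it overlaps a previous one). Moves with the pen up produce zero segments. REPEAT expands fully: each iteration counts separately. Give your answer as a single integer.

Answer: 5

Derivation:
Executing turtle program step by step:
Start: pos=(0,0), heading=0, pen down
RT 90: heading 0 -> 270
LT 180: heading 270 -> 90
FD 13: (0,0) -> (0,13) [heading=90, draw]
BK 1: (0,13) -> (0,12) [heading=90, draw]
LT 66: heading 90 -> 156
RT 60: heading 156 -> 96
LT 60: heading 96 -> 156
FD 12: (0,12) -> (-10.963,16.881) [heading=156, draw]
RT 60: heading 156 -> 96
FD 18: (-10.963,16.881) -> (-12.844,34.782) [heading=96, draw]
BK 14: (-12.844,34.782) -> (-11.381,20.859) [heading=96, draw]
Final: pos=(-11.381,20.859), heading=96, 5 segment(s) drawn
Segments drawn: 5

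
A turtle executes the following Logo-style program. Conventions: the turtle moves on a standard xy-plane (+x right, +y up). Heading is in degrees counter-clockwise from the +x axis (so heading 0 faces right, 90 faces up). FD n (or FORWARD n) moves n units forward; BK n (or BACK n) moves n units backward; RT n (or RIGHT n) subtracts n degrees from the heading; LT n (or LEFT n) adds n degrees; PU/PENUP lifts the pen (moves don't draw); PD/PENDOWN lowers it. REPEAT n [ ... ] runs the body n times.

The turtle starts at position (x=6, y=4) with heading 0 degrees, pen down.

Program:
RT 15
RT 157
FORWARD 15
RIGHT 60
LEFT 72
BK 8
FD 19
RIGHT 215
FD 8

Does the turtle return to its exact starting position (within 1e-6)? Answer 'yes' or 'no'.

Executing turtle program step by step:
Start: pos=(6,4), heading=0, pen down
RT 15: heading 0 -> 345
RT 157: heading 345 -> 188
FD 15: (6,4) -> (-8.854,1.912) [heading=188, draw]
RT 60: heading 188 -> 128
LT 72: heading 128 -> 200
BK 8: (-8.854,1.912) -> (-1.336,4.649) [heading=200, draw]
FD 19: (-1.336,4.649) -> (-19.191,-1.85) [heading=200, draw]
RT 215: heading 200 -> 345
FD 8: (-19.191,-1.85) -> (-11.463,-3.92) [heading=345, draw]
Final: pos=(-11.463,-3.92), heading=345, 4 segment(s) drawn

Start position: (6, 4)
Final position: (-11.463, -3.92)
Distance = 19.175; >= 1e-6 -> NOT closed

Answer: no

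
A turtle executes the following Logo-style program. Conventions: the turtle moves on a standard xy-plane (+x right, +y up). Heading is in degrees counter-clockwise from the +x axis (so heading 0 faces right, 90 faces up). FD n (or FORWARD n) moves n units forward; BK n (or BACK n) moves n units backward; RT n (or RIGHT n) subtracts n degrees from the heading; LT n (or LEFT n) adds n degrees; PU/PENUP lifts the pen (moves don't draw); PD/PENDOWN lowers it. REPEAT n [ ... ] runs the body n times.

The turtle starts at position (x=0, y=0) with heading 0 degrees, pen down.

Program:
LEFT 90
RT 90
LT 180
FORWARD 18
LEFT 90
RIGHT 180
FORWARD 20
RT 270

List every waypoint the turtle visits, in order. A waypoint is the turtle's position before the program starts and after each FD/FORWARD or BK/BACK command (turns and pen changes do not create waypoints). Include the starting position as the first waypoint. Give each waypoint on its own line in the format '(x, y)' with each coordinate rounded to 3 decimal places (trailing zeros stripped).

Answer: (0, 0)
(-18, 0)
(-18, 20)

Derivation:
Executing turtle program step by step:
Start: pos=(0,0), heading=0, pen down
LT 90: heading 0 -> 90
RT 90: heading 90 -> 0
LT 180: heading 0 -> 180
FD 18: (0,0) -> (-18,0) [heading=180, draw]
LT 90: heading 180 -> 270
RT 180: heading 270 -> 90
FD 20: (-18,0) -> (-18,20) [heading=90, draw]
RT 270: heading 90 -> 180
Final: pos=(-18,20), heading=180, 2 segment(s) drawn
Waypoints (3 total):
(0, 0)
(-18, 0)
(-18, 20)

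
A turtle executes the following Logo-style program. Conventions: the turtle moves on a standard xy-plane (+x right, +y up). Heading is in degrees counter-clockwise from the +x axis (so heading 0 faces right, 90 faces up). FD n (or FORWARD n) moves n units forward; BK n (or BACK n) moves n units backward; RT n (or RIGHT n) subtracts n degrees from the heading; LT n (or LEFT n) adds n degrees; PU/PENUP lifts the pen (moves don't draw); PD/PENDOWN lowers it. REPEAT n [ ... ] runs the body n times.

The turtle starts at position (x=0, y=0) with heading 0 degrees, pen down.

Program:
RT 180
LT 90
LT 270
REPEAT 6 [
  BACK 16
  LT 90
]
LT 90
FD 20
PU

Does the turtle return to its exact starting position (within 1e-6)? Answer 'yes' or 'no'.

Executing turtle program step by step:
Start: pos=(0,0), heading=0, pen down
RT 180: heading 0 -> 180
LT 90: heading 180 -> 270
LT 270: heading 270 -> 180
REPEAT 6 [
  -- iteration 1/6 --
  BK 16: (0,0) -> (16,0) [heading=180, draw]
  LT 90: heading 180 -> 270
  -- iteration 2/6 --
  BK 16: (16,0) -> (16,16) [heading=270, draw]
  LT 90: heading 270 -> 0
  -- iteration 3/6 --
  BK 16: (16,16) -> (0,16) [heading=0, draw]
  LT 90: heading 0 -> 90
  -- iteration 4/6 --
  BK 16: (0,16) -> (0,0) [heading=90, draw]
  LT 90: heading 90 -> 180
  -- iteration 5/6 --
  BK 16: (0,0) -> (16,0) [heading=180, draw]
  LT 90: heading 180 -> 270
  -- iteration 6/6 --
  BK 16: (16,0) -> (16,16) [heading=270, draw]
  LT 90: heading 270 -> 0
]
LT 90: heading 0 -> 90
FD 20: (16,16) -> (16,36) [heading=90, draw]
PU: pen up
Final: pos=(16,36), heading=90, 7 segment(s) drawn

Start position: (0, 0)
Final position: (16, 36)
Distance = 39.395; >= 1e-6 -> NOT closed

Answer: no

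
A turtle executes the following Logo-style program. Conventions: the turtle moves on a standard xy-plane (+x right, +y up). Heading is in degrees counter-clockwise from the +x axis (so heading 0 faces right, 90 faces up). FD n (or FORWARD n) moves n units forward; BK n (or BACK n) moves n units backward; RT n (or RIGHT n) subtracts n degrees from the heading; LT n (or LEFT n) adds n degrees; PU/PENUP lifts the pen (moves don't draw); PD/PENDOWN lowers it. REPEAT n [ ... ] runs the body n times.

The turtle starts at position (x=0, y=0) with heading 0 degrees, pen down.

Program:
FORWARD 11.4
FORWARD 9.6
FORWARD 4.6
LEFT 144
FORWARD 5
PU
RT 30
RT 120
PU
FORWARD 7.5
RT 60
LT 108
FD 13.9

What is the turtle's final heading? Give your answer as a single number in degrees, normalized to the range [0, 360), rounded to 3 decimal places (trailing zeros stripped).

Executing turtle program step by step:
Start: pos=(0,0), heading=0, pen down
FD 11.4: (0,0) -> (11.4,0) [heading=0, draw]
FD 9.6: (11.4,0) -> (21,0) [heading=0, draw]
FD 4.6: (21,0) -> (25.6,0) [heading=0, draw]
LT 144: heading 0 -> 144
FD 5: (25.6,0) -> (21.555,2.939) [heading=144, draw]
PU: pen up
RT 30: heading 144 -> 114
RT 120: heading 114 -> 354
PU: pen up
FD 7.5: (21.555,2.939) -> (29.014,2.155) [heading=354, move]
RT 60: heading 354 -> 294
LT 108: heading 294 -> 42
FD 13.9: (29.014,2.155) -> (39.344,11.456) [heading=42, move]
Final: pos=(39.344,11.456), heading=42, 4 segment(s) drawn

Answer: 42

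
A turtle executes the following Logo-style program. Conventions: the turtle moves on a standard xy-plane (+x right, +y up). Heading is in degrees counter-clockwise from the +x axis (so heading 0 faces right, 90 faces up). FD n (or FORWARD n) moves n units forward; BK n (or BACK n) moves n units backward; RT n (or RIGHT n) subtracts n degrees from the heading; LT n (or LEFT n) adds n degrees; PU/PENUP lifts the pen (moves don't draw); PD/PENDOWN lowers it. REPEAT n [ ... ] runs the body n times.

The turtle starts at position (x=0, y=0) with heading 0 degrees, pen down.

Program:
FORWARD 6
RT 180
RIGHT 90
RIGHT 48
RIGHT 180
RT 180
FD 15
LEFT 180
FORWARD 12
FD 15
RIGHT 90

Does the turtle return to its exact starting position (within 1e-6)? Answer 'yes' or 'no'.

Executing turtle program step by step:
Start: pos=(0,0), heading=0, pen down
FD 6: (0,0) -> (6,0) [heading=0, draw]
RT 180: heading 0 -> 180
RT 90: heading 180 -> 90
RT 48: heading 90 -> 42
RT 180: heading 42 -> 222
RT 180: heading 222 -> 42
FD 15: (6,0) -> (17.147,10.037) [heading=42, draw]
LT 180: heading 42 -> 222
FD 12: (17.147,10.037) -> (8.229,2.007) [heading=222, draw]
FD 15: (8.229,2.007) -> (-2.918,-8.03) [heading=222, draw]
RT 90: heading 222 -> 132
Final: pos=(-2.918,-8.03), heading=132, 4 segment(s) drawn

Start position: (0, 0)
Final position: (-2.918, -8.03)
Distance = 8.543; >= 1e-6 -> NOT closed

Answer: no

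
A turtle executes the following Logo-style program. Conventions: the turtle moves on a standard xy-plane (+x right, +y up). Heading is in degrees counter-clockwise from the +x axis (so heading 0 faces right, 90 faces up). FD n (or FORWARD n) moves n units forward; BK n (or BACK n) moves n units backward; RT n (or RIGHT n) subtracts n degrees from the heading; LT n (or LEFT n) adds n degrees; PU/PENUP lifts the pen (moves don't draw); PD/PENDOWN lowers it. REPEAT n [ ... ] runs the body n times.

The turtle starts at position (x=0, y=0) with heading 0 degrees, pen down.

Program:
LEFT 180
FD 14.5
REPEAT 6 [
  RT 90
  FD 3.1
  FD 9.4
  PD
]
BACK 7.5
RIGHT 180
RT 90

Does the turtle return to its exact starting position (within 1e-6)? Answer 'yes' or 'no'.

Answer: no

Derivation:
Executing turtle program step by step:
Start: pos=(0,0), heading=0, pen down
LT 180: heading 0 -> 180
FD 14.5: (0,0) -> (-14.5,0) [heading=180, draw]
REPEAT 6 [
  -- iteration 1/6 --
  RT 90: heading 180 -> 90
  FD 3.1: (-14.5,0) -> (-14.5,3.1) [heading=90, draw]
  FD 9.4: (-14.5,3.1) -> (-14.5,12.5) [heading=90, draw]
  PD: pen down
  -- iteration 2/6 --
  RT 90: heading 90 -> 0
  FD 3.1: (-14.5,12.5) -> (-11.4,12.5) [heading=0, draw]
  FD 9.4: (-11.4,12.5) -> (-2,12.5) [heading=0, draw]
  PD: pen down
  -- iteration 3/6 --
  RT 90: heading 0 -> 270
  FD 3.1: (-2,12.5) -> (-2,9.4) [heading=270, draw]
  FD 9.4: (-2,9.4) -> (-2,0) [heading=270, draw]
  PD: pen down
  -- iteration 4/6 --
  RT 90: heading 270 -> 180
  FD 3.1: (-2,0) -> (-5.1,0) [heading=180, draw]
  FD 9.4: (-5.1,0) -> (-14.5,0) [heading=180, draw]
  PD: pen down
  -- iteration 5/6 --
  RT 90: heading 180 -> 90
  FD 3.1: (-14.5,0) -> (-14.5,3.1) [heading=90, draw]
  FD 9.4: (-14.5,3.1) -> (-14.5,12.5) [heading=90, draw]
  PD: pen down
  -- iteration 6/6 --
  RT 90: heading 90 -> 0
  FD 3.1: (-14.5,12.5) -> (-11.4,12.5) [heading=0, draw]
  FD 9.4: (-11.4,12.5) -> (-2,12.5) [heading=0, draw]
  PD: pen down
]
BK 7.5: (-2,12.5) -> (-9.5,12.5) [heading=0, draw]
RT 180: heading 0 -> 180
RT 90: heading 180 -> 90
Final: pos=(-9.5,12.5), heading=90, 14 segment(s) drawn

Start position: (0, 0)
Final position: (-9.5, 12.5)
Distance = 15.7; >= 1e-6 -> NOT closed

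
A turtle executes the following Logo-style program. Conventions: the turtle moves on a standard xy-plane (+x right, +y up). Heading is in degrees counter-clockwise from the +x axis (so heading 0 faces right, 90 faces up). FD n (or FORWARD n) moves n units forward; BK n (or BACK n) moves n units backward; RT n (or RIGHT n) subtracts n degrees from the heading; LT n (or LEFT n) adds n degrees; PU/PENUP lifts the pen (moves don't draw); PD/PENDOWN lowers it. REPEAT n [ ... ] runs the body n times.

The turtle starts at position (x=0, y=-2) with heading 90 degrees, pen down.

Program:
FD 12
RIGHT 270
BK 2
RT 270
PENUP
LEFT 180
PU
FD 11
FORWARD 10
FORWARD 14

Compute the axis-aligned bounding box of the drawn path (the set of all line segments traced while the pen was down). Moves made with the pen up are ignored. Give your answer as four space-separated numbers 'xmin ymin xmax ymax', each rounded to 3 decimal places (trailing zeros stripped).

Answer: 0 -2 2 10

Derivation:
Executing turtle program step by step:
Start: pos=(0,-2), heading=90, pen down
FD 12: (0,-2) -> (0,10) [heading=90, draw]
RT 270: heading 90 -> 180
BK 2: (0,10) -> (2,10) [heading=180, draw]
RT 270: heading 180 -> 270
PU: pen up
LT 180: heading 270 -> 90
PU: pen up
FD 11: (2,10) -> (2,21) [heading=90, move]
FD 10: (2,21) -> (2,31) [heading=90, move]
FD 14: (2,31) -> (2,45) [heading=90, move]
Final: pos=(2,45), heading=90, 2 segment(s) drawn

Segment endpoints: x in {0, 0, 2}, y in {-2, 10}
xmin=0, ymin=-2, xmax=2, ymax=10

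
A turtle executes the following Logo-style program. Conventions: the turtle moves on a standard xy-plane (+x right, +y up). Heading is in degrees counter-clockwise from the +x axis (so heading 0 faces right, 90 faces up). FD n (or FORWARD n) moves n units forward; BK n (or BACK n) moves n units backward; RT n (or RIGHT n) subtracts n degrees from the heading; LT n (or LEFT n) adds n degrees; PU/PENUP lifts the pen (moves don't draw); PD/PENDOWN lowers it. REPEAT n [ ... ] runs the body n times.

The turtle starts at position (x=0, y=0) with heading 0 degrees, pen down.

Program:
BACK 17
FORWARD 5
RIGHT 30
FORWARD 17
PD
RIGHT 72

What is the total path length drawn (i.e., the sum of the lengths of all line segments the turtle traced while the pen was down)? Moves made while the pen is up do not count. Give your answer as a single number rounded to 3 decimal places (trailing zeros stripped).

Executing turtle program step by step:
Start: pos=(0,0), heading=0, pen down
BK 17: (0,0) -> (-17,0) [heading=0, draw]
FD 5: (-17,0) -> (-12,0) [heading=0, draw]
RT 30: heading 0 -> 330
FD 17: (-12,0) -> (2.722,-8.5) [heading=330, draw]
PD: pen down
RT 72: heading 330 -> 258
Final: pos=(2.722,-8.5), heading=258, 3 segment(s) drawn

Segment lengths:
  seg 1: (0,0) -> (-17,0), length = 17
  seg 2: (-17,0) -> (-12,0), length = 5
  seg 3: (-12,0) -> (2.722,-8.5), length = 17
Total = 39

Answer: 39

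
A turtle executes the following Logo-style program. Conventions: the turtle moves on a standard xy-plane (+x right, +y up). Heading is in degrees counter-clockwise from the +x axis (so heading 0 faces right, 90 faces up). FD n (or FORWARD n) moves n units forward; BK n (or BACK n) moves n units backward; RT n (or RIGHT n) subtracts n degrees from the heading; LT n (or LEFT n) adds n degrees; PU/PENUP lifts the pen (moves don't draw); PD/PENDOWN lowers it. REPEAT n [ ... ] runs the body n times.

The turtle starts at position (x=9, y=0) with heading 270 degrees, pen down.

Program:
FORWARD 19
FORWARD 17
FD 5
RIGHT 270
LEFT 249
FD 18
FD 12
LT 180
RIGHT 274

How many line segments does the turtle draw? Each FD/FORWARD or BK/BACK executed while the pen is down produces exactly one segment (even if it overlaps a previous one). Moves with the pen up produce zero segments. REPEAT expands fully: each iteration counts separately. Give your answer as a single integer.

Answer: 5

Derivation:
Executing turtle program step by step:
Start: pos=(9,0), heading=270, pen down
FD 19: (9,0) -> (9,-19) [heading=270, draw]
FD 17: (9,-19) -> (9,-36) [heading=270, draw]
FD 5: (9,-36) -> (9,-41) [heading=270, draw]
RT 270: heading 270 -> 0
LT 249: heading 0 -> 249
FD 18: (9,-41) -> (2.549,-57.804) [heading=249, draw]
FD 12: (2.549,-57.804) -> (-1.751,-69.007) [heading=249, draw]
LT 180: heading 249 -> 69
RT 274: heading 69 -> 155
Final: pos=(-1.751,-69.007), heading=155, 5 segment(s) drawn
Segments drawn: 5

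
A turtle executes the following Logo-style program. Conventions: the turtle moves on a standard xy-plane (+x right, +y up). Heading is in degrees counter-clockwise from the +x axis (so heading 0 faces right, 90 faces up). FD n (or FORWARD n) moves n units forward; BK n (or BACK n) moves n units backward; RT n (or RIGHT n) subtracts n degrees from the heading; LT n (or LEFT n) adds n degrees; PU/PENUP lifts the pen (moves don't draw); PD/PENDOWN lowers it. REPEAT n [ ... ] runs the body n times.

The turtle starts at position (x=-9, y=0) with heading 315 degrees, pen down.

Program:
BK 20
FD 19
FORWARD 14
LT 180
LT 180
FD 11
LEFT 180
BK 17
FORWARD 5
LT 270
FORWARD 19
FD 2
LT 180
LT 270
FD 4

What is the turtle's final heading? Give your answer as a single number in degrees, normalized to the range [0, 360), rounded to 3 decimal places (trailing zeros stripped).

Answer: 135

Derivation:
Executing turtle program step by step:
Start: pos=(-9,0), heading=315, pen down
BK 20: (-9,0) -> (-23.142,14.142) [heading=315, draw]
FD 19: (-23.142,14.142) -> (-9.707,0.707) [heading=315, draw]
FD 14: (-9.707,0.707) -> (0.192,-9.192) [heading=315, draw]
LT 180: heading 315 -> 135
LT 180: heading 135 -> 315
FD 11: (0.192,-9.192) -> (7.971,-16.971) [heading=315, draw]
LT 180: heading 315 -> 135
BK 17: (7.971,-16.971) -> (19.991,-28.991) [heading=135, draw]
FD 5: (19.991,-28.991) -> (16.456,-25.456) [heading=135, draw]
LT 270: heading 135 -> 45
FD 19: (16.456,-25.456) -> (29.891,-12.021) [heading=45, draw]
FD 2: (29.891,-12.021) -> (31.305,-10.607) [heading=45, draw]
LT 180: heading 45 -> 225
LT 270: heading 225 -> 135
FD 4: (31.305,-10.607) -> (28.477,-7.778) [heading=135, draw]
Final: pos=(28.477,-7.778), heading=135, 9 segment(s) drawn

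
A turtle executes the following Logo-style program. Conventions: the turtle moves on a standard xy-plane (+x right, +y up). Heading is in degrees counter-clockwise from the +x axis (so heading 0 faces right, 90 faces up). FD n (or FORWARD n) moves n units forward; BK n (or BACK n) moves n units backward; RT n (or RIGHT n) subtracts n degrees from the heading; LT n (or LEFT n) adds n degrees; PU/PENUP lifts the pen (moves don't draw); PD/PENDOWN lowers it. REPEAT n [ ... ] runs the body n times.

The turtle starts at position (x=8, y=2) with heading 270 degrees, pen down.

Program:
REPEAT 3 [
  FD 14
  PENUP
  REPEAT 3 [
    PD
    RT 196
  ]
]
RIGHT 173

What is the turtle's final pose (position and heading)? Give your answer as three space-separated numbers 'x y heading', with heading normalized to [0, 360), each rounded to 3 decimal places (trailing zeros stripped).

Executing turtle program step by step:
Start: pos=(8,2), heading=270, pen down
REPEAT 3 [
  -- iteration 1/3 --
  FD 14: (8,2) -> (8,-12) [heading=270, draw]
  PU: pen up
  REPEAT 3 [
    -- iteration 1/3 --
    PD: pen down
    RT 196: heading 270 -> 74
    -- iteration 2/3 --
    PD: pen down
    RT 196: heading 74 -> 238
    -- iteration 3/3 --
    PD: pen down
    RT 196: heading 238 -> 42
  ]
  -- iteration 2/3 --
  FD 14: (8,-12) -> (18.404,-2.632) [heading=42, draw]
  PU: pen up
  REPEAT 3 [
    -- iteration 1/3 --
    PD: pen down
    RT 196: heading 42 -> 206
    -- iteration 2/3 --
    PD: pen down
    RT 196: heading 206 -> 10
    -- iteration 3/3 --
    PD: pen down
    RT 196: heading 10 -> 174
  ]
  -- iteration 3/3 --
  FD 14: (18.404,-2.632) -> (4.481,-1.169) [heading=174, draw]
  PU: pen up
  REPEAT 3 [
    -- iteration 1/3 --
    PD: pen down
    RT 196: heading 174 -> 338
    -- iteration 2/3 --
    PD: pen down
    RT 196: heading 338 -> 142
    -- iteration 3/3 --
    PD: pen down
    RT 196: heading 142 -> 306
  ]
]
RT 173: heading 306 -> 133
Final: pos=(4.481,-1.169), heading=133, 3 segment(s) drawn

Answer: 4.481 -1.169 133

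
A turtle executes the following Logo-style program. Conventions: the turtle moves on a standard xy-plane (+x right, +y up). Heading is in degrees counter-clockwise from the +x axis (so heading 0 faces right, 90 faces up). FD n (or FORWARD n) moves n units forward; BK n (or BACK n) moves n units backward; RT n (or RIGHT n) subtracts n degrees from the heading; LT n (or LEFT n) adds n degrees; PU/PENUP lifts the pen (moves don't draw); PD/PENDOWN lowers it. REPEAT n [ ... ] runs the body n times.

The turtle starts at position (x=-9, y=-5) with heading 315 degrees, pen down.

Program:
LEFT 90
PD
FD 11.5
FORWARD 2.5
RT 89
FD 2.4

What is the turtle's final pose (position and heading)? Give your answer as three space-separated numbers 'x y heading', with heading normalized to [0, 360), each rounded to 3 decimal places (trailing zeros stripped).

Answer: 2.626 3.232 316

Derivation:
Executing turtle program step by step:
Start: pos=(-9,-5), heading=315, pen down
LT 90: heading 315 -> 45
PD: pen down
FD 11.5: (-9,-5) -> (-0.868,3.132) [heading=45, draw]
FD 2.5: (-0.868,3.132) -> (0.899,4.899) [heading=45, draw]
RT 89: heading 45 -> 316
FD 2.4: (0.899,4.899) -> (2.626,3.232) [heading=316, draw]
Final: pos=(2.626,3.232), heading=316, 3 segment(s) drawn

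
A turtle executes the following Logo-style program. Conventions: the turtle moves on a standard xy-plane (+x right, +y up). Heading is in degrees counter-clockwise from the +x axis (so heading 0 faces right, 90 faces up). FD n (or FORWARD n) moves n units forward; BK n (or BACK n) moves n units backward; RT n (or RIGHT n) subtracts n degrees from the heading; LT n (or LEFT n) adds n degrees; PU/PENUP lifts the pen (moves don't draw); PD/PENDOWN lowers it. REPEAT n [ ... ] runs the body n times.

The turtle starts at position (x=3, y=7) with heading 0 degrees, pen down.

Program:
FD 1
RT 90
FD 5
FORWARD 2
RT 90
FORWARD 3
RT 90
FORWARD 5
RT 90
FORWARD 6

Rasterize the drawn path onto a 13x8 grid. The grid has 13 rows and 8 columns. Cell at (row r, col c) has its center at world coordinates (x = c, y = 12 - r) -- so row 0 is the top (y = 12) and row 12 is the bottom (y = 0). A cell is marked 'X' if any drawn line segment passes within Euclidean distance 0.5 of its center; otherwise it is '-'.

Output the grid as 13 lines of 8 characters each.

Answer: --------
--------
--------
--------
--------
---XX---
----X---
-XXXXXXX
-X--X---
-X--X---
-X--X---
-X--X---
-XXXX---

Derivation:
Segment 0: (3,7) -> (4,7)
Segment 1: (4,7) -> (4,2)
Segment 2: (4,2) -> (4,0)
Segment 3: (4,0) -> (1,-0)
Segment 4: (1,-0) -> (1,5)
Segment 5: (1,5) -> (7,5)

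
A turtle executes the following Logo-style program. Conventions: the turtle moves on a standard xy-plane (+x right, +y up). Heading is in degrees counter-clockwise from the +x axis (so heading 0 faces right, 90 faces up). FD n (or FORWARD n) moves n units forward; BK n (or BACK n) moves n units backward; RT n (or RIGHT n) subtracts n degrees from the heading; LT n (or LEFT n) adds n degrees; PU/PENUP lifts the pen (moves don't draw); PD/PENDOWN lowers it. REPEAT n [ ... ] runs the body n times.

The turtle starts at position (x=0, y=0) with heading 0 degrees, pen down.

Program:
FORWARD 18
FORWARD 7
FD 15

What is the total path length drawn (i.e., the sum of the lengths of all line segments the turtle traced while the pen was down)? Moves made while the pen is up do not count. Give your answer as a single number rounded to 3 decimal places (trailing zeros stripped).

Executing turtle program step by step:
Start: pos=(0,0), heading=0, pen down
FD 18: (0,0) -> (18,0) [heading=0, draw]
FD 7: (18,0) -> (25,0) [heading=0, draw]
FD 15: (25,0) -> (40,0) [heading=0, draw]
Final: pos=(40,0), heading=0, 3 segment(s) drawn

Segment lengths:
  seg 1: (0,0) -> (18,0), length = 18
  seg 2: (18,0) -> (25,0), length = 7
  seg 3: (25,0) -> (40,0), length = 15
Total = 40

Answer: 40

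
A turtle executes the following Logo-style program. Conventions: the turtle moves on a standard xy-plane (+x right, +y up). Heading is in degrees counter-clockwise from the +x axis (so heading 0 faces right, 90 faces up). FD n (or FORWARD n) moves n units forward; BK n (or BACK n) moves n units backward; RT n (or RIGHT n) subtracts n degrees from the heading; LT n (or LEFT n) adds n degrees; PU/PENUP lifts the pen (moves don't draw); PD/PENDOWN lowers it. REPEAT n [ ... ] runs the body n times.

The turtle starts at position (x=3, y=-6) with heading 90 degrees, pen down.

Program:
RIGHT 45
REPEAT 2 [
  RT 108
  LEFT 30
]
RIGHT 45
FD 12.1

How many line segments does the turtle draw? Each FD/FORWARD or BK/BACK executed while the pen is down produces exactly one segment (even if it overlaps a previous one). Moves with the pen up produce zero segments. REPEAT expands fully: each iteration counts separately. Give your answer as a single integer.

Answer: 1

Derivation:
Executing turtle program step by step:
Start: pos=(3,-6), heading=90, pen down
RT 45: heading 90 -> 45
REPEAT 2 [
  -- iteration 1/2 --
  RT 108: heading 45 -> 297
  LT 30: heading 297 -> 327
  -- iteration 2/2 --
  RT 108: heading 327 -> 219
  LT 30: heading 219 -> 249
]
RT 45: heading 249 -> 204
FD 12.1: (3,-6) -> (-8.054,-10.922) [heading=204, draw]
Final: pos=(-8.054,-10.922), heading=204, 1 segment(s) drawn
Segments drawn: 1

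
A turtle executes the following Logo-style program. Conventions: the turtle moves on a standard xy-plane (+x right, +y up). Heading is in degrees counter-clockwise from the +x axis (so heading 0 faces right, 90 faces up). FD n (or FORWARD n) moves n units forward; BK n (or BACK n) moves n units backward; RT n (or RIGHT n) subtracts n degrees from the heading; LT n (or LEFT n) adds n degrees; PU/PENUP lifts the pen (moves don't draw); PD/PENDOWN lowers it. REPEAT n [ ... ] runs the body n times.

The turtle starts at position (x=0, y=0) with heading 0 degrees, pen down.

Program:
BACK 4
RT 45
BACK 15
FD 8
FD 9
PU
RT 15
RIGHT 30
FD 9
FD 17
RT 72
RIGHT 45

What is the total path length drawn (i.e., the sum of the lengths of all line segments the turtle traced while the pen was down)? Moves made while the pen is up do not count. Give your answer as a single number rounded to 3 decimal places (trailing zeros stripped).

Answer: 36

Derivation:
Executing turtle program step by step:
Start: pos=(0,0), heading=0, pen down
BK 4: (0,0) -> (-4,0) [heading=0, draw]
RT 45: heading 0 -> 315
BK 15: (-4,0) -> (-14.607,10.607) [heading=315, draw]
FD 8: (-14.607,10.607) -> (-8.95,4.95) [heading=315, draw]
FD 9: (-8.95,4.95) -> (-2.586,-1.414) [heading=315, draw]
PU: pen up
RT 15: heading 315 -> 300
RT 30: heading 300 -> 270
FD 9: (-2.586,-1.414) -> (-2.586,-10.414) [heading=270, move]
FD 17: (-2.586,-10.414) -> (-2.586,-27.414) [heading=270, move]
RT 72: heading 270 -> 198
RT 45: heading 198 -> 153
Final: pos=(-2.586,-27.414), heading=153, 4 segment(s) drawn

Segment lengths:
  seg 1: (0,0) -> (-4,0), length = 4
  seg 2: (-4,0) -> (-14.607,10.607), length = 15
  seg 3: (-14.607,10.607) -> (-8.95,4.95), length = 8
  seg 4: (-8.95,4.95) -> (-2.586,-1.414), length = 9
Total = 36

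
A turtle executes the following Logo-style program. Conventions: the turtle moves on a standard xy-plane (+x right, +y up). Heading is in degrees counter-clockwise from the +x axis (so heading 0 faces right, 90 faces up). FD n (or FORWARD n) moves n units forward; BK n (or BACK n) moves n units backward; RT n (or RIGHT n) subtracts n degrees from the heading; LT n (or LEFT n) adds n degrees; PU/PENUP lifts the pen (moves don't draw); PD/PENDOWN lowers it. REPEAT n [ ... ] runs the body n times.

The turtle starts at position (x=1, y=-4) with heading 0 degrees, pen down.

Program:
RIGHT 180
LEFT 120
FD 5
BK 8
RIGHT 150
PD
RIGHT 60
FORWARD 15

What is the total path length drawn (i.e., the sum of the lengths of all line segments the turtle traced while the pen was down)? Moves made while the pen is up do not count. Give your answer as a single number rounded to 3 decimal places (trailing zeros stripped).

Answer: 28

Derivation:
Executing turtle program step by step:
Start: pos=(1,-4), heading=0, pen down
RT 180: heading 0 -> 180
LT 120: heading 180 -> 300
FD 5: (1,-4) -> (3.5,-8.33) [heading=300, draw]
BK 8: (3.5,-8.33) -> (-0.5,-1.402) [heading=300, draw]
RT 150: heading 300 -> 150
PD: pen down
RT 60: heading 150 -> 90
FD 15: (-0.5,-1.402) -> (-0.5,13.598) [heading=90, draw]
Final: pos=(-0.5,13.598), heading=90, 3 segment(s) drawn

Segment lengths:
  seg 1: (1,-4) -> (3.5,-8.33), length = 5
  seg 2: (3.5,-8.33) -> (-0.5,-1.402), length = 8
  seg 3: (-0.5,-1.402) -> (-0.5,13.598), length = 15
Total = 28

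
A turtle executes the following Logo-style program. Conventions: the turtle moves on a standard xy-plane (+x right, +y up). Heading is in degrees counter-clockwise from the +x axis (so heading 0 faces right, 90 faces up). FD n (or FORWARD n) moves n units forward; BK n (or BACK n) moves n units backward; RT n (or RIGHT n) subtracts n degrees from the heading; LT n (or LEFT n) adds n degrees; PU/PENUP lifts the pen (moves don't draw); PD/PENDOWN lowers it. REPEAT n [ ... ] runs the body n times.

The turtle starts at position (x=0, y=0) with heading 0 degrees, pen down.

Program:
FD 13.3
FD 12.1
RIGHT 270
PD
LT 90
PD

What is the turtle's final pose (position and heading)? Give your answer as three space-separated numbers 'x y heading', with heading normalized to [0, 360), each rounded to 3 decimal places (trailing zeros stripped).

Executing turtle program step by step:
Start: pos=(0,0), heading=0, pen down
FD 13.3: (0,0) -> (13.3,0) [heading=0, draw]
FD 12.1: (13.3,0) -> (25.4,0) [heading=0, draw]
RT 270: heading 0 -> 90
PD: pen down
LT 90: heading 90 -> 180
PD: pen down
Final: pos=(25.4,0), heading=180, 2 segment(s) drawn

Answer: 25.4 0 180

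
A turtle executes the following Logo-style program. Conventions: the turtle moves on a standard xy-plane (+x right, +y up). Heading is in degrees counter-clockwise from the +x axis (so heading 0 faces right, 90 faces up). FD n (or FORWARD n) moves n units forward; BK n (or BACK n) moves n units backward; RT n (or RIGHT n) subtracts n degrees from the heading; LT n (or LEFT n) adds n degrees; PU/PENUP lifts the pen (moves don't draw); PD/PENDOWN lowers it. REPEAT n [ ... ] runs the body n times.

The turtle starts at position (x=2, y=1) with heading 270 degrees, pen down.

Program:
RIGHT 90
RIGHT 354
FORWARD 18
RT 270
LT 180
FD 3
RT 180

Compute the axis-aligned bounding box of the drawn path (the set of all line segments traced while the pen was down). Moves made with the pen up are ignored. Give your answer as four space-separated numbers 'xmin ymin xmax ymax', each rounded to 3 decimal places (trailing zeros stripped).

Executing turtle program step by step:
Start: pos=(2,1), heading=270, pen down
RT 90: heading 270 -> 180
RT 354: heading 180 -> 186
FD 18: (2,1) -> (-15.901,-0.882) [heading=186, draw]
RT 270: heading 186 -> 276
LT 180: heading 276 -> 96
FD 3: (-15.901,-0.882) -> (-16.215,2.102) [heading=96, draw]
RT 180: heading 96 -> 276
Final: pos=(-16.215,2.102), heading=276, 2 segment(s) drawn

Segment endpoints: x in {-16.215, -15.901, 2}, y in {-0.882, 1, 2.102}
xmin=-16.215, ymin=-0.882, xmax=2, ymax=2.102

Answer: -16.215 -0.882 2 2.102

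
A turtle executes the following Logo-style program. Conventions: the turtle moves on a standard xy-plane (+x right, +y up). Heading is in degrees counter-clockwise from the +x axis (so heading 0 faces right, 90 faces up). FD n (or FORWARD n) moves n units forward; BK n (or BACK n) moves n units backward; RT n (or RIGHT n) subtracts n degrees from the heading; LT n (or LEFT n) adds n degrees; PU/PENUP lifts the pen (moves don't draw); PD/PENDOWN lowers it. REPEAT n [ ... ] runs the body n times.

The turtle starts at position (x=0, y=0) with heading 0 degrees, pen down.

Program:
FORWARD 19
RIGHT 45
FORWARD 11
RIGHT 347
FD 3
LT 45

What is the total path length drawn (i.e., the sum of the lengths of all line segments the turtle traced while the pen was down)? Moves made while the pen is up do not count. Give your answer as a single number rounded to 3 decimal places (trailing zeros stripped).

Executing turtle program step by step:
Start: pos=(0,0), heading=0, pen down
FD 19: (0,0) -> (19,0) [heading=0, draw]
RT 45: heading 0 -> 315
FD 11: (19,0) -> (26.778,-7.778) [heading=315, draw]
RT 347: heading 315 -> 328
FD 3: (26.778,-7.778) -> (29.322,-9.368) [heading=328, draw]
LT 45: heading 328 -> 13
Final: pos=(29.322,-9.368), heading=13, 3 segment(s) drawn

Segment lengths:
  seg 1: (0,0) -> (19,0), length = 19
  seg 2: (19,0) -> (26.778,-7.778), length = 11
  seg 3: (26.778,-7.778) -> (29.322,-9.368), length = 3
Total = 33

Answer: 33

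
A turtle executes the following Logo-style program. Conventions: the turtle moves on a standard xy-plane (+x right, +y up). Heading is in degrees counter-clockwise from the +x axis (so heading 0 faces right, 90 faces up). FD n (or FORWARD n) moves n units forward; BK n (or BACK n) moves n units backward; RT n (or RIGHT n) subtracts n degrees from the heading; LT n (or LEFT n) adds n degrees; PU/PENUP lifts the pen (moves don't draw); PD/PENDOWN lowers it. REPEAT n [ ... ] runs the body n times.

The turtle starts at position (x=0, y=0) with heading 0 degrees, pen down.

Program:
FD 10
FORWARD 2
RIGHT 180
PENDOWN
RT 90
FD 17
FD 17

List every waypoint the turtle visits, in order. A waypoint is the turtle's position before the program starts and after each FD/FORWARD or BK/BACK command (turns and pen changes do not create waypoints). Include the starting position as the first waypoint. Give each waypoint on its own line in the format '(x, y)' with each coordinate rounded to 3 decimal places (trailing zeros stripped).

Answer: (0, 0)
(10, 0)
(12, 0)
(12, 17)
(12, 34)

Derivation:
Executing turtle program step by step:
Start: pos=(0,0), heading=0, pen down
FD 10: (0,0) -> (10,0) [heading=0, draw]
FD 2: (10,0) -> (12,0) [heading=0, draw]
RT 180: heading 0 -> 180
PD: pen down
RT 90: heading 180 -> 90
FD 17: (12,0) -> (12,17) [heading=90, draw]
FD 17: (12,17) -> (12,34) [heading=90, draw]
Final: pos=(12,34), heading=90, 4 segment(s) drawn
Waypoints (5 total):
(0, 0)
(10, 0)
(12, 0)
(12, 17)
(12, 34)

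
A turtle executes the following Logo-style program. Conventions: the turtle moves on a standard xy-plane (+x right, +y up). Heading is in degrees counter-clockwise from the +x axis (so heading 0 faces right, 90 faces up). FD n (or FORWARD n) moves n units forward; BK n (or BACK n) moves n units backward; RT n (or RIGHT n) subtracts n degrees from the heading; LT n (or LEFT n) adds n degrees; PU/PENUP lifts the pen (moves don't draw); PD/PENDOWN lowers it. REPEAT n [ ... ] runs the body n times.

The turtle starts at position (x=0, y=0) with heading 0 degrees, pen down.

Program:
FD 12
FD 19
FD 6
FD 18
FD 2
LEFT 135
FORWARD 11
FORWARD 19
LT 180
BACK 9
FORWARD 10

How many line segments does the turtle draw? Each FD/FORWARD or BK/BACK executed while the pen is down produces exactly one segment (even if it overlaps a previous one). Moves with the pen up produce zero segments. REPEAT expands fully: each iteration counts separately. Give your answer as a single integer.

Answer: 9

Derivation:
Executing turtle program step by step:
Start: pos=(0,0), heading=0, pen down
FD 12: (0,0) -> (12,0) [heading=0, draw]
FD 19: (12,0) -> (31,0) [heading=0, draw]
FD 6: (31,0) -> (37,0) [heading=0, draw]
FD 18: (37,0) -> (55,0) [heading=0, draw]
FD 2: (55,0) -> (57,0) [heading=0, draw]
LT 135: heading 0 -> 135
FD 11: (57,0) -> (49.222,7.778) [heading=135, draw]
FD 19: (49.222,7.778) -> (35.787,21.213) [heading=135, draw]
LT 180: heading 135 -> 315
BK 9: (35.787,21.213) -> (29.423,27.577) [heading=315, draw]
FD 10: (29.423,27.577) -> (36.494,20.506) [heading=315, draw]
Final: pos=(36.494,20.506), heading=315, 9 segment(s) drawn
Segments drawn: 9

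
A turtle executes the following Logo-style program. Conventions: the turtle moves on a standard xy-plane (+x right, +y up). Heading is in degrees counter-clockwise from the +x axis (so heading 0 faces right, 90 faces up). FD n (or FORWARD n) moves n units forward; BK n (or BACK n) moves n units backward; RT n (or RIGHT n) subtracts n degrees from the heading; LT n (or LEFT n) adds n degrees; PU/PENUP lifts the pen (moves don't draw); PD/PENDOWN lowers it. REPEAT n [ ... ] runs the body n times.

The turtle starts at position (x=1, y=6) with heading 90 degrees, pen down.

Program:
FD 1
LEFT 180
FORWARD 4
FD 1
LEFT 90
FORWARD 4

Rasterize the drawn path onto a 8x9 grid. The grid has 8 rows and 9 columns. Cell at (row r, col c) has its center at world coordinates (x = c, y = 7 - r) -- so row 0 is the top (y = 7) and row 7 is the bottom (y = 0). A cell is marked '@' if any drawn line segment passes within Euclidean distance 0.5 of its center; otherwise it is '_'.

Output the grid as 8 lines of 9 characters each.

Segment 0: (1,6) -> (1,7)
Segment 1: (1,7) -> (1,3)
Segment 2: (1,3) -> (1,2)
Segment 3: (1,2) -> (5,2)

Answer: _@_______
_@_______
_@_______
_@_______
_@_______
_@@@@@___
_________
_________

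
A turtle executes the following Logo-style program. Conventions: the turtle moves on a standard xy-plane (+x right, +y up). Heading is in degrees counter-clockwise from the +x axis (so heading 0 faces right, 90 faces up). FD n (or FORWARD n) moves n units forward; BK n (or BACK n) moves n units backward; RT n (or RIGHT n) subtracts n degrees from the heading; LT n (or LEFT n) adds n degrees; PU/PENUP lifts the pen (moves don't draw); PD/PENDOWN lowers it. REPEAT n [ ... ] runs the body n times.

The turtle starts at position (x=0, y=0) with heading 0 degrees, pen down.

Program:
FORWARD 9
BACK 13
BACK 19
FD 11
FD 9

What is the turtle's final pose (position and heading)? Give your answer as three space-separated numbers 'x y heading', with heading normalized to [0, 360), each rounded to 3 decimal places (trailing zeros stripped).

Executing turtle program step by step:
Start: pos=(0,0), heading=0, pen down
FD 9: (0,0) -> (9,0) [heading=0, draw]
BK 13: (9,0) -> (-4,0) [heading=0, draw]
BK 19: (-4,0) -> (-23,0) [heading=0, draw]
FD 11: (-23,0) -> (-12,0) [heading=0, draw]
FD 9: (-12,0) -> (-3,0) [heading=0, draw]
Final: pos=(-3,0), heading=0, 5 segment(s) drawn

Answer: -3 0 0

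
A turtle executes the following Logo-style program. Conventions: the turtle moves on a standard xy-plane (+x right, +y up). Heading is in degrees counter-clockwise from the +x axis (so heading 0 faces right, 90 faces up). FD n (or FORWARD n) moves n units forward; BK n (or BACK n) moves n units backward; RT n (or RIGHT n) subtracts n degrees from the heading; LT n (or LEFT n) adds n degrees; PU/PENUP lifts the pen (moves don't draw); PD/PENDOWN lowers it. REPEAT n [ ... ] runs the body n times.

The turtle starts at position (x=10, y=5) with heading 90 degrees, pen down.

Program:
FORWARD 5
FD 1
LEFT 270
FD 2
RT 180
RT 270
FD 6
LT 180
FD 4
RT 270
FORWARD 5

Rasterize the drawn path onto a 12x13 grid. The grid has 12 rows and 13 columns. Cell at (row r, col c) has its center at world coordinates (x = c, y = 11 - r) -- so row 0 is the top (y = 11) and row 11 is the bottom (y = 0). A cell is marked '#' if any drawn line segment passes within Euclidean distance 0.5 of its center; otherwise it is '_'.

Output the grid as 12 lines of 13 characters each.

Segment 0: (10,5) -> (10,10)
Segment 1: (10,10) -> (10,11)
Segment 2: (10,11) -> (12,11)
Segment 3: (12,11) -> (12,5)
Segment 4: (12,5) -> (12,9)
Segment 5: (12,9) -> (7,9)

Answer: __________###
__________#_#
_______######
__________#_#
__________#_#
__________#_#
__________#_#
_____________
_____________
_____________
_____________
_____________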